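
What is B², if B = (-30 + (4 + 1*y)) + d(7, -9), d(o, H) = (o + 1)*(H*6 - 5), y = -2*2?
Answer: 252004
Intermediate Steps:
y = -4
d(o, H) = (1 + o)*(-5 + 6*H) (d(o, H) = (1 + o)*(6*H - 5) = (1 + o)*(-5 + 6*H))
B = -502 (B = (-30 + (4 + 1*(-4))) + (-5 - 5*7 + 6*(-9) + 6*(-9)*7) = (-30 + (4 - 4)) + (-5 - 35 - 54 - 378) = (-30 + 0) - 472 = -30 - 472 = -502)
B² = (-502)² = 252004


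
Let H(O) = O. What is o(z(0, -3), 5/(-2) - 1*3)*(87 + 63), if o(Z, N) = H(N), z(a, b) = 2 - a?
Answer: -825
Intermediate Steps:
o(Z, N) = N
o(z(0, -3), 5/(-2) - 1*3)*(87 + 63) = (5/(-2) - 1*3)*(87 + 63) = (5*(-1/2) - 3)*150 = (-5/2 - 3)*150 = -11/2*150 = -825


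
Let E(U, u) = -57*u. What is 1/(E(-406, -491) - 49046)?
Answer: -1/21059 ≈ -4.7486e-5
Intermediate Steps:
1/(E(-406, -491) - 49046) = 1/(-57*(-491) - 49046) = 1/(27987 - 49046) = 1/(-21059) = -1/21059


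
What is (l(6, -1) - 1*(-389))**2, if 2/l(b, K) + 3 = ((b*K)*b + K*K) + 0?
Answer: 54612100/361 ≈ 1.5128e+5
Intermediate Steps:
l(b, K) = 2/(-3 + K**2 + K*b**2) (l(b, K) = 2/(-3 + (((b*K)*b + K*K) + 0)) = 2/(-3 + (((K*b)*b + K**2) + 0)) = 2/(-3 + ((K*b**2 + K**2) + 0)) = 2/(-3 + ((K**2 + K*b**2) + 0)) = 2/(-3 + (K**2 + K*b**2)) = 2/(-3 + K**2 + K*b**2))
(l(6, -1) - 1*(-389))**2 = (2/(-3 + (-1)**2 - 1*6**2) - 1*(-389))**2 = (2/(-3 + 1 - 1*36) + 389)**2 = (2/(-3 + 1 - 36) + 389)**2 = (2/(-38) + 389)**2 = (2*(-1/38) + 389)**2 = (-1/19 + 389)**2 = (7390/19)**2 = 54612100/361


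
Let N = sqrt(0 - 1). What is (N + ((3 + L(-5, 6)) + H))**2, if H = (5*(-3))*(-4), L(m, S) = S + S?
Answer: (75 + I)**2 ≈ 5624.0 + 150.0*I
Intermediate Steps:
L(m, S) = 2*S
H = 60 (H = -15*(-4) = 60)
N = I (N = sqrt(-1) = I ≈ 1.0*I)
(N + ((3 + L(-5, 6)) + H))**2 = (I + ((3 + 2*6) + 60))**2 = (I + ((3 + 12) + 60))**2 = (I + (15 + 60))**2 = (I + 75)**2 = (75 + I)**2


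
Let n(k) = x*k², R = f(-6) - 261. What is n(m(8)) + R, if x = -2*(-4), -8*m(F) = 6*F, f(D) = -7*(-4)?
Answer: 55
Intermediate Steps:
f(D) = 28
R = -233 (R = 28 - 261 = -233)
m(F) = -3*F/4
x = 8
n(k) = 8*k²
n(m(8)) + R = 8*(-¾*8)² - 233 = 8*(-6)² - 233 = 8*36 - 233 = 288 - 233 = 55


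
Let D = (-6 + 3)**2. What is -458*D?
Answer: -4122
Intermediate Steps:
D = 9 (D = (-3)**2 = 9)
-458*D = -458*9 = -4122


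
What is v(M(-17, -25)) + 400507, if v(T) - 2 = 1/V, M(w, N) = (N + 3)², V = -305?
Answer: 122155244/305 ≈ 4.0051e+5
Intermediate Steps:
M(w, N) = (3 + N)²
v(T) = 609/305 (v(T) = 2 + 1/(-305) = 2 - 1/305 = 609/305)
v(M(-17, -25)) + 400507 = 609/305 + 400507 = 122155244/305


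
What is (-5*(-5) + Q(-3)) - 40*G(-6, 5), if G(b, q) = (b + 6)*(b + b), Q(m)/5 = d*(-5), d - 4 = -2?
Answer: -25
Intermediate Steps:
d = 2 (d = 4 - 2 = 2)
Q(m) = -50 (Q(m) = 5*(2*(-5)) = 5*(-10) = -50)
G(b, q) = 2*b*(6 + b) (G(b, q) = (6 + b)*(2*b) = 2*b*(6 + b))
(-5*(-5) + Q(-3)) - 40*G(-6, 5) = (-5*(-5) - 50) - 80*(-6)*(6 - 6) = (25 - 50) - 80*(-6)*0 = -25 - 40*0 = -25 + 0 = -25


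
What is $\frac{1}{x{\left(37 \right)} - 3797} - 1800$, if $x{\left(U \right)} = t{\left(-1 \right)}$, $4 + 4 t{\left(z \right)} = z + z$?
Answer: $- \frac{13674602}{7597} \approx -1800.0$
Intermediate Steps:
$t{\left(z \right)} = -1 + \frac{z}{2}$ ($t{\left(z \right)} = -1 + \frac{z + z}{4} = -1 + \frac{2 z}{4} = -1 + \frac{z}{2}$)
$x{\left(U \right)} = - \frac{3}{2}$ ($x{\left(U \right)} = -1 + \frac{1}{2} \left(-1\right) = -1 - \frac{1}{2} = - \frac{3}{2}$)
$\frac{1}{x{\left(37 \right)} - 3797} - 1800 = \frac{1}{- \frac{3}{2} - 3797} - 1800 = \frac{1}{- \frac{7597}{2}} - 1800 = - \frac{2}{7597} - 1800 = - \frac{13674602}{7597}$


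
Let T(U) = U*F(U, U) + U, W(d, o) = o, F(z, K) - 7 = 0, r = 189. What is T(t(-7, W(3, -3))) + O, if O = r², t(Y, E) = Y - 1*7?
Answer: 35609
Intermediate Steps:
F(z, K) = 7 (F(z, K) = 7 + 0 = 7)
t(Y, E) = -7 + Y (t(Y, E) = Y - 7 = -7 + Y)
T(U) = 8*U (T(U) = U*7 + U = 7*U + U = 8*U)
O = 35721 (O = 189² = 35721)
T(t(-7, W(3, -3))) + O = 8*(-7 - 7) + 35721 = 8*(-14) + 35721 = -112 + 35721 = 35609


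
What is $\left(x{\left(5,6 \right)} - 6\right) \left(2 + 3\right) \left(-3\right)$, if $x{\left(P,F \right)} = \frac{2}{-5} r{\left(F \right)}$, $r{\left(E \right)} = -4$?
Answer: $66$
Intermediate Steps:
$x{\left(P,F \right)} = \frac{8}{5}$ ($x{\left(P,F \right)} = \frac{2}{-5} \left(-4\right) = 2 \left(- \frac{1}{5}\right) \left(-4\right) = \left(- \frac{2}{5}\right) \left(-4\right) = \frac{8}{5}$)
$\left(x{\left(5,6 \right)} - 6\right) \left(2 + 3\right) \left(-3\right) = \left(\frac{8}{5} - 6\right) \left(2 + 3\right) \left(-3\right) = \left(- \frac{22}{5}\right) 5 \left(-3\right) = \left(-22\right) \left(-3\right) = 66$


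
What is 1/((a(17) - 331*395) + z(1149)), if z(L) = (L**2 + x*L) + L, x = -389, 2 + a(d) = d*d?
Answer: 1/743931 ≈ 1.3442e-6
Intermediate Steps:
a(d) = -2 + d**2 (a(d) = -2 + d*d = -2 + d**2)
z(L) = L**2 - 388*L (z(L) = (L**2 - 389*L) + L = L**2 - 388*L)
1/((a(17) - 331*395) + z(1149)) = 1/(((-2 + 17**2) - 331*395) + 1149*(-388 + 1149)) = 1/(((-2 + 289) - 130745) + 1149*761) = 1/((287 - 130745) + 874389) = 1/(-130458 + 874389) = 1/743931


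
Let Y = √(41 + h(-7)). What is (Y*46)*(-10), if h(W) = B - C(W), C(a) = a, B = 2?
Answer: -2300*√2 ≈ -3252.7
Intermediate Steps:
h(W) = 2 - W
Y = 5*√2 (Y = √(41 + (2 - 1*(-7))) = √(41 + (2 + 7)) = √(41 + 9) = √50 = 5*√2 ≈ 7.0711)
(Y*46)*(-10) = ((5*√2)*46)*(-10) = (230*√2)*(-10) = -2300*√2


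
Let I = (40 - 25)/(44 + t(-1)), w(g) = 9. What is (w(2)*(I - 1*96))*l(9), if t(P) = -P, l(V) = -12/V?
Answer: 1148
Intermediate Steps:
I = 1/3 (I = (40 - 25)/(44 - 1*(-1)) = 15/(44 + 1) = 15/45 = 15*(1/45) = 1/3 ≈ 0.33333)
(w(2)*(I - 1*96))*l(9) = (9*(1/3 - 1*96))*(-12/9) = (9*(1/3 - 96))*(-12*1/9) = (9*(-287/3))*(-4/3) = -861*(-4/3) = 1148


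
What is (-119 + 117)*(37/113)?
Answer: -74/113 ≈ -0.65487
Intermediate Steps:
(-119 + 117)*(37/113) = -74/113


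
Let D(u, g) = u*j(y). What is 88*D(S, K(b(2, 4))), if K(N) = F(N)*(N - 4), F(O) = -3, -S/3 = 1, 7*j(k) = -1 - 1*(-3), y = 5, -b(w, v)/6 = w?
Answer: -528/7 ≈ -75.429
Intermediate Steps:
b(w, v) = -6*w
j(k) = 2/7 (j(k) = (-1 - 1*(-3))/7 = (-1 + 3)/7 = (1/7)*2 = 2/7)
S = -3 (S = -3*1 = -3)
K(N) = 12 - 3*N (K(N) = -3*(N - 4) = -3*(-4 + N) = 12 - 3*N)
D(u, g) = 2*u/7 (D(u, g) = u*(2/7) = 2*u/7)
88*D(S, K(b(2, 4))) = 88*((2/7)*(-3)) = 88*(-6/7) = -528/7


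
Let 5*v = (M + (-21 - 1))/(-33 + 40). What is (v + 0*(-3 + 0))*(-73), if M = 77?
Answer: -803/7 ≈ -114.71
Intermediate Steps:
v = 11/7 (v = ((77 + (-21 - 1))/(-33 + 40))/5 = ((77 - 22)/7)/5 = (55*(1/7))/5 = (1/5)*(55/7) = 11/7 ≈ 1.5714)
(v + 0*(-3 + 0))*(-73) = (11/7 + 0*(-3 + 0))*(-73) = (11/7 + 0*(-3))*(-73) = (11/7 + 0)*(-73) = (11/7)*(-73) = -803/7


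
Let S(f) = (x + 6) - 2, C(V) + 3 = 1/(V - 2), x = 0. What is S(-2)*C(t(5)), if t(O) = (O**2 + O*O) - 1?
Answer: -560/47 ≈ -11.915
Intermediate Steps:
t(O) = -1 + 2*O**2 (t(O) = (O**2 + O**2) - 1 = 2*O**2 - 1 = -1 + 2*O**2)
C(V) = -3 + 1/(-2 + V) (C(V) = -3 + 1/(V - 2) = -3 + 1/(-2 + V))
S(f) = 4 (S(f) = (0 + 6) - 2 = 6 - 2 = 4)
S(-2)*C(t(5)) = 4*((7 - 3*(-1 + 2*5**2))/(-2 + (-1 + 2*5**2))) = 4*((7 - 3*(-1 + 2*25))/(-2 + (-1 + 2*25))) = 4*((7 - 3*(-1 + 50))/(-2 + (-1 + 50))) = 4*((7 - 3*49)/(-2 + 49)) = 4*((7 - 147)/47) = 4*((1/47)*(-140)) = 4*(-140/47) = -560/47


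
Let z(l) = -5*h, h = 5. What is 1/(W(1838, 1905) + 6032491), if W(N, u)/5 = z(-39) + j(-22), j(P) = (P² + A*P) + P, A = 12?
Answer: 1/6033356 ≈ 1.6575e-7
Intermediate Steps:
z(l) = -25 (z(l) = -5*5 = -25)
j(P) = P² + 13*P (j(P) = (P² + 12*P) + P = P² + 13*P)
W(N, u) = 865 (W(N, u) = 5*(-25 - 22*(13 - 22)) = 5*(-25 - 22*(-9)) = 5*(-25 + 198) = 5*173 = 865)
1/(W(1838, 1905) + 6032491) = 1/(865 + 6032491) = 1/6033356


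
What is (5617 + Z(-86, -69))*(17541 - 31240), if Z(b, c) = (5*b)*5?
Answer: -47494433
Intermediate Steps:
Z(b, c) = 25*b
(5617 + Z(-86, -69))*(17541 - 31240) = (5617 + 25*(-86))*(17541 - 31240) = (5617 - 2150)*(-13699) = 3467*(-13699) = -47494433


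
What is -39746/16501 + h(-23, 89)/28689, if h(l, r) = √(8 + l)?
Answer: -39746/16501 + I*√15/28689 ≈ -2.4087 + 0.000135*I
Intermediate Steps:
-39746/16501 + h(-23, 89)/28689 = -39746/16501 + √(8 - 23)/28689 = -39746*1/16501 + √(-15)*(1/28689) = -39746/16501 + (I*√15)*(1/28689) = -39746/16501 + I*√15/28689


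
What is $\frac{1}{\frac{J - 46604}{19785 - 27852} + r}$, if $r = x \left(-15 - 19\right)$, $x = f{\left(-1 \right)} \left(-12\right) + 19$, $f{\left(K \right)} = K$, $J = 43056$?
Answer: $- \frac{8067}{8499070} \approx -0.00094916$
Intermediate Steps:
$x = 31$ ($x = \left(-1\right) \left(-12\right) + 19 = 12 + 19 = 31$)
$r = -1054$ ($r = 31 \left(-15 - 19\right) = 31 \left(-34\right) = -1054$)
$\frac{1}{\frac{J - 46604}{19785 - 27852} + r} = \frac{1}{\frac{43056 - 46604}{19785 - 27852} - 1054} = \frac{1}{- \frac{3548}{-8067} - 1054} = \frac{1}{\left(-3548\right) \left(- \frac{1}{8067}\right) - 1054} = \frac{1}{\frac{3548}{8067} - 1054} = \frac{1}{- \frac{8499070}{8067}} = - \frac{8067}{8499070}$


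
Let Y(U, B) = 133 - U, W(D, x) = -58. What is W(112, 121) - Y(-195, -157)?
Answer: -386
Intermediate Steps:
W(112, 121) - Y(-195, -157) = -58 - (133 - 1*(-195)) = -58 - (133 + 195) = -58 - 1*328 = -58 - 328 = -386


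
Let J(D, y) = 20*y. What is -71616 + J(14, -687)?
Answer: -85356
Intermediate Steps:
-71616 + J(14, -687) = -71616 + 20*(-687) = -71616 - 13740 = -85356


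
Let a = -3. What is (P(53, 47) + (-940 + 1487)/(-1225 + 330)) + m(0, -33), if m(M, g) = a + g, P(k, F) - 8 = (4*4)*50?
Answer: 690393/895 ≈ 771.39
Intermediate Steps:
P(k, F) = 808 (P(k, F) = 8 + (4*4)*50 = 8 + 16*50 = 8 + 800 = 808)
m(M, g) = -3 + g
(P(53, 47) + (-940 + 1487)/(-1225 + 330)) + m(0, -33) = (808 + (-940 + 1487)/(-1225 + 330)) + (-3 - 33) = (808 + 547/(-895)) - 36 = (808 + 547*(-1/895)) - 36 = (808 - 547/895) - 36 = 722613/895 - 36 = 690393/895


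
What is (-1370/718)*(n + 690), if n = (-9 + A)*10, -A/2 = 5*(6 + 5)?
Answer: 342500/359 ≈ 954.04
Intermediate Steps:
A = -110 (A = -10*(6 + 5) = -10*11 = -2*55 = -110)
n = -1190 (n = (-9 - 110)*10 = -119*10 = -1190)
(-1370/718)*(n + 690) = (-1370/718)*(-1190 + 690) = -1370*1/718*(-500) = -685/359*(-500) = 342500/359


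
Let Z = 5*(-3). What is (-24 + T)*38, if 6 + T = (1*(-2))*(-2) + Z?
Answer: -1558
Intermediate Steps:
Z = -15
T = -17 (T = -6 + ((1*(-2))*(-2) - 15) = -6 + (-2*(-2) - 15) = -6 + (4 - 15) = -6 - 11 = -17)
(-24 + T)*38 = (-24 - 17)*38 = -41*38 = -1558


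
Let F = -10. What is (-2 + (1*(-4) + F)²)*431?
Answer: 83614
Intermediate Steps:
(-2 + (1*(-4) + F)²)*431 = (-2 + (1*(-4) - 10)²)*431 = (-2 + (-4 - 10)²)*431 = (-2 + (-14)²)*431 = (-2 + 196)*431 = 194*431 = 83614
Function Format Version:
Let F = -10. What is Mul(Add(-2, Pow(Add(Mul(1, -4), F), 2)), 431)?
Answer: 83614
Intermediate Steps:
Mul(Add(-2, Pow(Add(Mul(1, -4), F), 2)), 431) = Mul(Add(-2, Pow(Add(Mul(1, -4), -10), 2)), 431) = Mul(Add(-2, Pow(Add(-4, -10), 2)), 431) = Mul(Add(-2, Pow(-14, 2)), 431) = Mul(Add(-2, 196), 431) = Mul(194, 431) = 83614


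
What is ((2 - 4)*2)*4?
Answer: -16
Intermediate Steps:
((2 - 4)*2)*4 = -2*2*4 = -4*4 = -16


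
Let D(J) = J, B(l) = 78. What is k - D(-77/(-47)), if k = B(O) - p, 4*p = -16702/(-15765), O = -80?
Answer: 112768673/1481910 ≈ 76.097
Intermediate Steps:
p = 8351/31530 (p = (-16702/(-15765))/4 = (-16702*(-1/15765))/4 = (¼)*(16702/15765) = 8351/31530 ≈ 0.26486)
k = 2450989/31530 (k = 78 - 1*8351/31530 = 78 - 8351/31530 = 2450989/31530 ≈ 77.735)
k - D(-77/(-47)) = 2450989/31530 - (-77)/(-47) = 2450989/31530 - (-77)*(-1)/47 = 2450989/31530 - 1*77/47 = 2450989/31530 - 77/47 = 112768673/1481910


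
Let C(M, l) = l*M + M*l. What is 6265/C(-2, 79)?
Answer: -6265/316 ≈ -19.826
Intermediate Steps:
C(M, l) = 2*M*l (C(M, l) = M*l + M*l = 2*M*l)
6265/C(-2, 79) = 6265/((2*(-2)*79)) = 6265/(-316) = 6265*(-1/316) = -6265/316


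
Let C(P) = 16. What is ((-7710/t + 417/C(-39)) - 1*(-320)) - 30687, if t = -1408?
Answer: -21356165/704 ≈ -30335.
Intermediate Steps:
((-7710/t + 417/C(-39)) - 1*(-320)) - 30687 = ((-7710/(-1408) + 417/16) - 1*(-320)) - 30687 = ((-7710*(-1/1408) + 417*(1/16)) + 320) - 30687 = ((3855/704 + 417/16) + 320) - 30687 = (22203/704 + 320) - 30687 = 247483/704 - 30687 = -21356165/704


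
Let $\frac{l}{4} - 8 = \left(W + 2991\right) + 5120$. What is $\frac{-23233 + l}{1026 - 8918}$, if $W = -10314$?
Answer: $\frac{32013}{7892} \approx 4.0564$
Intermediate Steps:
$l = -8780$ ($l = 32 + 4 \left(\left(-10314 + 2991\right) + 5120\right) = 32 + 4 \left(-7323 + 5120\right) = 32 + 4 \left(-2203\right) = 32 - 8812 = -8780$)
$\frac{-23233 + l}{1026 - 8918} = \frac{-23233 - 8780}{1026 - 8918} = - \frac{32013}{-7892} = \left(-32013\right) \left(- \frac{1}{7892}\right) = \frac{32013}{7892}$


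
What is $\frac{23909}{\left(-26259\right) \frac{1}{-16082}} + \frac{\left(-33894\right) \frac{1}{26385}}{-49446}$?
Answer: $\frac{9289577746449269}{634413895035} \approx 14643.0$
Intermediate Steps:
$\frac{23909}{\left(-26259\right) \frac{1}{-16082}} + \frac{\left(-33894\right) \frac{1}{26385}}{-49446} = \frac{23909}{\left(-26259\right) \left(- \frac{1}{16082}\right)} + \left(-33894\right) \frac{1}{26385} \left(- \frac{1}{49446}\right) = \frac{23909}{\frac{26259}{16082}} - - \frac{1883}{72479595} = 23909 \cdot \frac{16082}{26259} + \frac{1883}{72479595} = \frac{384504538}{26259} + \frac{1883}{72479595} = \frac{9289577746449269}{634413895035}$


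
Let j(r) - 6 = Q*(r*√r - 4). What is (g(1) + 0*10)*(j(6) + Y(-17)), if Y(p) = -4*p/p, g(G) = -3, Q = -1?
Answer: -18 + 18*√6 ≈ 26.091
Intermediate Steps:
j(r) = 10 - r^(3/2) (j(r) = 6 - (r*√r - 4) = 6 - (r^(3/2) - 4) = 6 - (-4 + r^(3/2)) = 6 + (4 - r^(3/2)) = 10 - r^(3/2))
Y(p) = -4 (Y(p) = -4*1 = -4)
(g(1) + 0*10)*(j(6) + Y(-17)) = (-3 + 0*10)*((10 - 6^(3/2)) - 4) = (-3 + 0)*((10 - 6*√6) - 4) = -3*((10 - 6*√6) - 4) = -3*(6 - 6*√6) = -18 + 18*√6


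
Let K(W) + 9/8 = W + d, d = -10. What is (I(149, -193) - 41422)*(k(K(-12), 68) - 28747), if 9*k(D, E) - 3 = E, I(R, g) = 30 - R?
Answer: 3581554244/3 ≈ 1.1939e+9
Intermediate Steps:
K(W) = -89/8 + W (K(W) = -9/8 + (W - 10) = -9/8 + (-10 + W) = -89/8 + W)
k(D, E) = ⅓ + E/9
(I(149, -193) - 41422)*(k(K(-12), 68) - 28747) = ((30 - 1*149) - 41422)*((⅓ + (⅑)*68) - 28747) = ((30 - 149) - 41422)*((⅓ + 68/9) - 28747) = (-119 - 41422)*(71/9 - 28747) = -41541*(-258652/9) = 3581554244/3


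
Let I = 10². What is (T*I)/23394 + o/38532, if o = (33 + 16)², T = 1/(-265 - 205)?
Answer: 439926233/7061104596 ≈ 0.062303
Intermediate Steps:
I = 100
T = -1/470 (T = 1/(-470) = -1/470 ≈ -0.0021277)
o = 2401 (o = 49² = 2401)
(T*I)/23394 + o/38532 = -1/470*100/23394 + 2401/38532 = -10/47*1/23394 + 2401*(1/38532) = -5/549759 + 2401/38532 = 439926233/7061104596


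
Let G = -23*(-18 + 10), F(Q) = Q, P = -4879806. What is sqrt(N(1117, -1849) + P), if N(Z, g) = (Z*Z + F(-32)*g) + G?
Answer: I*sqrt(3572765) ≈ 1890.2*I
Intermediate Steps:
G = 184 (G = -23*(-8) = 184)
N(Z, g) = 184 + Z**2 - 32*g (N(Z, g) = (Z*Z - 32*g) + 184 = (Z**2 - 32*g) + 184 = 184 + Z**2 - 32*g)
sqrt(N(1117, -1849) + P) = sqrt((184 + 1117**2 - 32*(-1849)) - 4879806) = sqrt((184 + 1247689 + 59168) - 4879806) = sqrt(1307041 - 4879806) = sqrt(-3572765) = I*sqrt(3572765)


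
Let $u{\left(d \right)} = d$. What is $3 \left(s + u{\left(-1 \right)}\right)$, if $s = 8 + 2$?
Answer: $27$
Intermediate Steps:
$s = 10$
$3 \left(s + u{\left(-1 \right)}\right) = 3 \left(10 - 1\right) = 3 \cdot 9 = 27$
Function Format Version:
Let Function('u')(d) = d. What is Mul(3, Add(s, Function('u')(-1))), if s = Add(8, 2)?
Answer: 27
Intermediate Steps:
s = 10
Mul(3, Add(s, Function('u')(-1))) = Mul(3, Add(10, -1)) = Mul(3, 9) = 27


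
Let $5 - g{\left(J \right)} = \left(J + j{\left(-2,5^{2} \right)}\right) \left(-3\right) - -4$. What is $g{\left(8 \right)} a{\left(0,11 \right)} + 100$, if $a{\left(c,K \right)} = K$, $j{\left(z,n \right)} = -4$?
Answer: $243$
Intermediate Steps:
$g{\left(J \right)} = -11 + 3 J$ ($g{\left(J \right)} = 5 - \left(\left(J - 4\right) \left(-3\right) - -4\right) = 5 - \left(\left(-4 + J\right) \left(-3\right) + 4\right) = 5 - \left(\left(12 - 3 J\right) + 4\right) = 5 - \left(16 - 3 J\right) = 5 + \left(-16 + 3 J\right) = -11 + 3 J$)
$g{\left(8 \right)} a{\left(0,11 \right)} + 100 = \left(-11 + 3 \cdot 8\right) 11 + 100 = \left(-11 + 24\right) 11 + 100 = 13 \cdot 11 + 100 = 143 + 100 = 243$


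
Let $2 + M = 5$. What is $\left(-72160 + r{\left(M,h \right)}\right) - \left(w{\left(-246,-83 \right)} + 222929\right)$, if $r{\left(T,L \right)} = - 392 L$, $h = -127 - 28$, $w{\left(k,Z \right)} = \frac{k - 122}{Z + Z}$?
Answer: $- \frac{19449491}{83} \approx -2.3433 \cdot 10^{5}$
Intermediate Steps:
$M = 3$ ($M = -2 + 5 = 3$)
$w{\left(k,Z \right)} = \frac{-122 + k}{2 Z}$
$h = -155$ ($h = -127 - 28 = -155$)
$\left(-72160 + r{\left(M,h \right)}\right) - \left(w{\left(-246,-83 \right)} + 222929\right) = \left(-72160 - -60760\right) - \left(\frac{-122 - 246}{2 \left(-83\right)} + 222929\right) = \left(-72160 + 60760\right) - \left(\frac{1}{2} \left(- \frac{1}{83}\right) \left(-368\right) + 222929\right) = -11400 - \left(\frac{184}{83} + 222929\right) = -11400 - \frac{18503291}{83} = - \frac{19449491}{83}$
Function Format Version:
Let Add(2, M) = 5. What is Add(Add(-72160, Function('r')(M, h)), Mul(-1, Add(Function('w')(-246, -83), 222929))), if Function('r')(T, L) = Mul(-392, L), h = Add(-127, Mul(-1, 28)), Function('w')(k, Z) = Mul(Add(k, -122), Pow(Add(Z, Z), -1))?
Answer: Rational(-19449491, 83) ≈ -2.3433e+5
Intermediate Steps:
M = 3 (M = Add(-2, 5) = 3)
Function('w')(k, Z) = Mul(Rational(1, 2), Pow(Z, -1), Add(-122, k)) (Function('w')(k, Z) = Mul(Add(-122, k), Pow(Mul(2, Z), -1)) = Mul(Add(-122, k), Mul(Rational(1, 2), Pow(Z, -1))) = Mul(Rational(1, 2), Pow(Z, -1), Add(-122, k)))
h = -155 (h = Add(-127, -28) = -155)
Add(Add(-72160, Function('r')(M, h)), Mul(-1, Add(Function('w')(-246, -83), 222929))) = Add(Add(-72160, Mul(-392, -155)), Mul(-1, Add(Mul(Rational(1, 2), Pow(-83, -1), Add(-122, -246)), 222929))) = Add(Add(-72160, 60760), Mul(-1, Add(Mul(Rational(1, 2), Rational(-1, 83), -368), 222929))) = Add(-11400, Mul(-1, Add(Rational(184, 83), 222929))) = Add(-11400, Mul(-1, Rational(18503291, 83))) = Add(-11400, Rational(-18503291, 83)) = Rational(-19449491, 83)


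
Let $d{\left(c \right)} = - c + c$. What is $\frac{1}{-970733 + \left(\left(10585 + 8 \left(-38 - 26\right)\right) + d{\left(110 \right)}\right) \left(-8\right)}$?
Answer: $- \frac{1}{1051317} \approx -9.5119 \cdot 10^{-7}$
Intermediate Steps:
$d{\left(c \right)} = 0$
$\frac{1}{-970733 + \left(\left(10585 + 8 \left(-38 - 26\right)\right) + d{\left(110 \right)}\right) \left(-8\right)} = \frac{1}{-970733 + \left(\left(10585 + 8 \left(-38 - 26\right)\right) + 0\right) \left(-8\right)} = \frac{1}{-970733 + \left(\left(10585 + 8 \left(-64\right)\right) + 0\right) \left(-8\right)} = \frac{1}{-970733 + \left(\left(10585 - 512\right) + 0\right) \left(-8\right)} = \frac{1}{-970733 + \left(10073 + 0\right) \left(-8\right)} = \frac{1}{-970733 + 10073 \left(-8\right)} = \frac{1}{-970733 - 80584} = \frac{1}{-1051317} = - \frac{1}{1051317}$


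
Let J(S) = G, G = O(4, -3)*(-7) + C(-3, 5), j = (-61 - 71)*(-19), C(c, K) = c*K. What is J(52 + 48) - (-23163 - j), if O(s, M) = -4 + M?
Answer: 25705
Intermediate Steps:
C(c, K) = K*c
j = 2508 (j = -132*(-19) = 2508)
G = 34 (G = (-4 - 3)*(-7) + 5*(-3) = -7*(-7) - 15 = 49 - 15 = 34)
J(S) = 34
J(52 + 48) - (-23163 - j) = 34 - (-23163 - 1*2508) = 34 - (-23163 - 2508) = 34 - 1*(-25671) = 34 + 25671 = 25705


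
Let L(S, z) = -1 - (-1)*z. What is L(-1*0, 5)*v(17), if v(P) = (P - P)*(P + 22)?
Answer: 0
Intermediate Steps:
v(P) = 0 (v(P) = 0*(22 + P) = 0)
L(S, z) = -1 + z
L(-1*0, 5)*v(17) = (-1 + 5)*0 = 4*0 = 0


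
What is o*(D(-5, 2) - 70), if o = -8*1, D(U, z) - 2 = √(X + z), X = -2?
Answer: 544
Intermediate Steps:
D(U, z) = 2 + √(-2 + z)
o = -8
o*(D(-5, 2) - 70) = -8*((2 + √(-2 + 2)) - 70) = -8*((2 + √0) - 70) = -8*((2 + 0) - 70) = -8*(2 - 70) = -8*(-68) = 544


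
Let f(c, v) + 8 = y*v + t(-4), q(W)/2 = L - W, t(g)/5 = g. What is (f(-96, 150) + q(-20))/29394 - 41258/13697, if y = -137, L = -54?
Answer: -83084773/22367201 ≈ -3.7146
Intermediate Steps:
t(g) = 5*g
q(W) = -108 - 2*W (q(W) = 2*(-54 - W) = -108 - 2*W)
f(c, v) = -28 - 137*v (f(c, v) = -8 + (-137*v + 5*(-4)) = -8 + (-137*v - 20) = -8 + (-20 - 137*v) = -28 - 137*v)
(f(-96, 150) + q(-20))/29394 - 41258/13697 = ((-28 - 137*150) + (-108 - 2*(-20)))/29394 - 41258/13697 = ((-28 - 20550) + (-108 + 40))*(1/29394) - 41258*1/13697 = (-20578 - 68)*(1/29394) - 41258/13697 = -20646*1/29394 - 41258/13697 = -1147/1633 - 41258/13697 = -83084773/22367201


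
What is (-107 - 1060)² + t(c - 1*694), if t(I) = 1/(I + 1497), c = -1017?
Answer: 291444245/214 ≈ 1.3619e+6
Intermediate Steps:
t(I) = 1/(1497 + I)
(-107 - 1060)² + t(c - 1*694) = (-107 - 1060)² + 1/(1497 + (-1017 - 1*694)) = (-1167)² + 1/(1497 + (-1017 - 694)) = 1361889 + 1/(1497 - 1711) = 1361889 + 1/(-214) = 1361889 - 1/214 = 291444245/214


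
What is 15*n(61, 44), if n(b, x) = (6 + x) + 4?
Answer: 810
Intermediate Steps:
n(b, x) = 10 + x
15*n(61, 44) = 15*(10 + 44) = 15*54 = 810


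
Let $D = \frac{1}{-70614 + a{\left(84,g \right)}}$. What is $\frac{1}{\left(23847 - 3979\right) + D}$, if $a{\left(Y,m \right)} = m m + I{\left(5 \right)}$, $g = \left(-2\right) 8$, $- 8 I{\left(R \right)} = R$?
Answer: $\frac{562869}{11183081284} \approx 5.0332 \cdot 10^{-5}$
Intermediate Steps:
$I{\left(R \right)} = - \frac{R}{8}$
$g = -16$
$a{\left(Y,m \right)} = - \frac{5}{8} + m^{2}$ ($a{\left(Y,m \right)} = m m - \frac{5}{8} = m^{2} - \frac{5}{8} = - \frac{5}{8} + m^{2}$)
$D = - \frac{8}{562869}$ ($D = \frac{1}{-70614 - \left(\frac{5}{8} - \left(-16\right)^{2}\right)} = \frac{1}{-70614 + \left(- \frac{5}{8} + 256\right)} = \frac{1}{-70614 + \frac{2043}{8}} = \frac{1}{- \frac{562869}{8}} = - \frac{8}{562869} \approx -1.4213 \cdot 10^{-5}$)
$\frac{1}{\left(23847 - 3979\right) + D} = \frac{1}{\left(23847 - 3979\right) - \frac{8}{562869}} = \frac{1}{19868 - \frac{8}{562869}} = \frac{1}{\frac{11183081284}{562869}} = \frac{562869}{11183081284}$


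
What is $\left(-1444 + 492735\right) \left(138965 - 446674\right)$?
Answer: $-151174662319$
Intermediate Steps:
$\left(-1444 + 492735\right) \left(138965 - 446674\right) = 491291 \left(-307709\right) = -151174662319$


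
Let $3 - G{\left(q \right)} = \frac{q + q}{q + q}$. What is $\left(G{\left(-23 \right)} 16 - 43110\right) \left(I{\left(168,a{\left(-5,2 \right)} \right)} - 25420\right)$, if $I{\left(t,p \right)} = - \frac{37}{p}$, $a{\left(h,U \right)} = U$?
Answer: $1095839703$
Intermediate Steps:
$G{\left(q \right)} = 2$ ($G{\left(q \right)} = 3 - \frac{q + q}{q + q} = 3 - \frac{2 q}{2 q} = 3 - 2 q \frac{1}{2 q} = 3 - 1 = 2$)
$\left(G{\left(-23 \right)} 16 - 43110\right) \left(I{\left(168,a{\left(-5,2 \right)} \right)} - 25420\right) = \left(2 \cdot 16 - 43110\right) \left(- \frac{37}{2} - 25420\right) = \left(32 - 43110\right) \left(\left(-37\right) \frac{1}{2} - 25420\right) = - 43078 \left(- \frac{37}{2} - 25420\right) = \left(-43078\right) \left(- \frac{50877}{2}\right) = 1095839703$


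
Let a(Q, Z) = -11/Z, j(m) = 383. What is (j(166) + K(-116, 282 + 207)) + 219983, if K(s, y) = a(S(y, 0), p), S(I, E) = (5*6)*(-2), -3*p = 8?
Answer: 1762961/8 ≈ 2.2037e+5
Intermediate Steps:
p = -8/3 (p = -⅓*8 = -8/3 ≈ -2.6667)
S(I, E) = -60 (S(I, E) = 30*(-2) = -60)
K(s, y) = 33/8 (K(s, y) = -11/(-8/3) = -11*(-3/8) = 33/8)
(j(166) + K(-116, 282 + 207)) + 219983 = (383 + 33/8) + 219983 = 3097/8 + 219983 = 1762961/8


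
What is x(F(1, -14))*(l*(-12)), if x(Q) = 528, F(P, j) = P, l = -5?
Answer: 31680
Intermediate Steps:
x(F(1, -14))*(l*(-12)) = 528*(-5*(-12)) = 528*60 = 31680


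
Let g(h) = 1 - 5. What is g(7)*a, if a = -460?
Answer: 1840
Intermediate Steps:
g(h) = -4
g(7)*a = -4*(-460) = 1840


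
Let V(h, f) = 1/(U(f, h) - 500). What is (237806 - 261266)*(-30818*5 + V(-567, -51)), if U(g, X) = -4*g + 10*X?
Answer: 10783400037930/2983 ≈ 3.6149e+9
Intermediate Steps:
V(h, f) = 1/(-500 - 4*f + 10*h) (V(h, f) = 1/((-4*f + 10*h) - 500) = 1/(-500 - 4*f + 10*h))
(237806 - 261266)*(-30818*5 + V(-567, -51)) = (237806 - 261266)*(-30818*5 - 1/(500 - 10*(-567) + 4*(-51))) = -23460*(-154090 - 1/(500 + 5670 - 204)) = -23460*(-154090 - 1/5966) = -23460*(-919300941/5966) = 10783400037930/2983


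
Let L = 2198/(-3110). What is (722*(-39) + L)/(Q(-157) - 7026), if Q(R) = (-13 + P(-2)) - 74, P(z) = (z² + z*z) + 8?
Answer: 43786789/11035835 ≈ 3.9677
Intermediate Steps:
P(z) = 8 + 2*z² (P(z) = (z² + z²) + 8 = 2*z² + 8 = 8 + 2*z²)
Q(R) = -71 (Q(R) = (-13 + (8 + 2*(-2)²)) - 74 = (-13 + (8 + 2*4)) - 74 = (-13 + (8 + 8)) - 74 = (-13 + 16) - 74 = 3 - 74 = -71)
L = -1099/1555 (L = 2198*(-1/3110) = -1099/1555 ≈ -0.70675)
(722*(-39) + L)/(Q(-157) - 7026) = (722*(-39) - 1099/1555)/(-71 - 7026) = (-28158 - 1099/1555)/(-7097) = -43786789/1555*(-1/7097) = 43786789/11035835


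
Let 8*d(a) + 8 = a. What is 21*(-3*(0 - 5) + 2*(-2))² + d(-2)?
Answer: 10159/4 ≈ 2539.8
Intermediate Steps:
d(a) = -1 + a/8
21*(-3*(0 - 5) + 2*(-2))² + d(-2) = 21*(-3*(0 - 5) + 2*(-2))² + (-1 + (⅛)*(-2)) = 21*(-3*(-5) - 4)² + (-1 - ¼) = 21*(15 - 4)² - 5/4 = 21*11² - 5/4 = 21*121 - 5/4 = 2541 - 5/4 = 10159/4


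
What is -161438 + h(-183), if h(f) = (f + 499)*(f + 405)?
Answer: -91286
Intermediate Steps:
h(f) = (405 + f)*(499 + f) (h(f) = (499 + f)*(405 + f) = (405 + f)*(499 + f))
-161438 + h(-183) = -161438 + (202095 + (-183)² + 904*(-183)) = -161438 + (202095 + 33489 - 165432) = -161438 + 70152 = -91286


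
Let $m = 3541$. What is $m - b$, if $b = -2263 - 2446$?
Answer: $8250$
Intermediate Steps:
$b = -4709$
$m - b = 3541 - -4709 = 3541 + 4709 = 8250$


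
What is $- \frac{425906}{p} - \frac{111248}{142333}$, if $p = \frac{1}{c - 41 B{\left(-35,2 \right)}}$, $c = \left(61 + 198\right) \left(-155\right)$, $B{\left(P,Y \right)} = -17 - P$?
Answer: $\frac{2478347030499086}{142333} \approx 1.7412 \cdot 10^{10}$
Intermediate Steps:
$c = -40145$ ($c = 259 \left(-155\right) = -40145$)
$p = - \frac{1}{40883}$ ($p = \frac{1}{-40145 - 41 \left(-17 - -35\right)} = \frac{1}{-40145 - 41 \left(-17 + 35\right)} = \frac{1}{-40145 - 738} = \frac{1}{-40883} = - \frac{1}{40883} \approx -2.446 \cdot 10^{-5}$)
$- \frac{425906}{p} - \frac{111248}{142333} = - \frac{425906}{- \frac{1}{40883}} - \frac{111248}{142333} = \left(-425906\right) \left(-40883\right) - \frac{111248}{142333} = 17412314998 - \frac{111248}{142333} = \frac{2478347030499086}{142333}$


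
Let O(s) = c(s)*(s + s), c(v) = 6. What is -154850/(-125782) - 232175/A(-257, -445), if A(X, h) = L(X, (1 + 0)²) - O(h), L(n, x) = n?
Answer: -14208166650/319674953 ≈ -44.446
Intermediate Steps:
O(s) = 12*s (O(s) = 6*(s + s) = 6*(2*s) = 12*s)
A(X, h) = X - 12*h
-154850/(-125782) - 232175/A(-257, -445) = -154850/(-125782) - 232175/(-257 - 12*(-445)) = -154850*(-1/125782) - 232175/(-257 + 5340) = 77425/62891 - 232175/5083 = -14208166650/319674953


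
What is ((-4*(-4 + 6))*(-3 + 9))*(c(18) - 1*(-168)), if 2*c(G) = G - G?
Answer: -8064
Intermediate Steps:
c(G) = 0 (c(G) = (G - G)/2 = (½)*0 = 0)
((-4*(-4 + 6))*(-3 + 9))*(c(18) - 1*(-168)) = ((-4*(-4 + 6))*(-3 + 9))*(0 - 1*(-168)) = (-4*2*6)*(0 + 168) = -8*6*168 = -48*168 = -8064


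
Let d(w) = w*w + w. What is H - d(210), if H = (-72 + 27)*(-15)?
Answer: -43635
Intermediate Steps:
d(w) = w + w² (d(w) = w² + w = w + w²)
H = 675 (H = -45*(-15) = 675)
H - d(210) = 675 - 210*(1 + 210) = 675 - 210*211 = 675 - 1*44310 = 675 - 44310 = -43635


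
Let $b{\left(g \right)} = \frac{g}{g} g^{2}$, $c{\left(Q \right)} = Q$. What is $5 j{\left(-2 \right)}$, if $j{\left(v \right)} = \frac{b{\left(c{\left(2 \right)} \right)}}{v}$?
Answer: $-10$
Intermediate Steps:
$b{\left(g \right)} = g^{2}$ ($b{\left(g \right)} = 1 g^{2} = g^{2}$)
$j{\left(v \right)} = \frac{4}{v}$ ($j{\left(v \right)} = \frac{2^{2}}{v} = \frac{4}{v}$)
$5 j{\left(-2 \right)} = 5 \frac{4}{-2} = 5 \cdot 4 \left(- \frac{1}{2}\right) = 5 \left(-2\right) = -10$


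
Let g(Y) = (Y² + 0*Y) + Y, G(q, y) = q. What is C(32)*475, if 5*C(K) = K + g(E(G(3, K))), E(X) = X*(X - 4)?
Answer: 3610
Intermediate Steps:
E(X) = X*(-4 + X)
g(Y) = Y + Y² (g(Y) = (Y² + 0) + Y = Y² + Y = Y + Y²)
C(K) = 6/5 + K/5 (C(K) = (K + (3*(-4 + 3))*(1 + 3*(-4 + 3)))/5 = (K + (3*(-1))*(1 + 3*(-1)))/5 = (K - 3*(1 - 3))/5 = (K - 3*(-2))/5 = (K + 6)/5 = (6 + K)/5 = 6/5 + K/5)
C(32)*475 = (6/5 + (⅕)*32)*475 = (6/5 + 32/5)*475 = (38/5)*475 = 3610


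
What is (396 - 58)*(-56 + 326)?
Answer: 91260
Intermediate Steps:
(396 - 58)*(-56 + 326) = 338*270 = 91260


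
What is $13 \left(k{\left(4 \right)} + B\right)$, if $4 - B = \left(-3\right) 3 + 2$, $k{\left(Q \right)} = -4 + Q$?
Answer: $143$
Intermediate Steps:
$B = 11$ ($B = 4 - \left(\left(-3\right) 3 + 2\right) = 4 - \left(-9 + 2\right) = 4 - -7 = 4 + 7 = 11$)
$13 \left(k{\left(4 \right)} + B\right) = 13 \left(\left(-4 + 4\right) + 11\right) = 13 \left(0 + 11\right) = 13 \cdot 11 = 143$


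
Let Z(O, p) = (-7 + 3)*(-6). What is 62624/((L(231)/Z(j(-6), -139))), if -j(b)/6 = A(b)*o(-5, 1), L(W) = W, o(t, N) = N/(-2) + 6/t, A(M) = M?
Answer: 500992/77 ≈ 6506.4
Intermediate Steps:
o(t, N) = 6/t - N/2 (o(t, N) = N*(-½) + 6/t = -N/2 + 6/t = 6/t - N/2)
j(b) = 51*b/5 (j(b) = -6*b*(6/(-5) - ½*1) = -6*b*(6*(-⅕) - ½) = -6*b*(-6/5 - ½) = -6*b*(-17)/10 = -(-51)*b/5 = 51*b/5)
Z(O, p) = 24 (Z(O, p) = -4*(-6) = 24)
62624/((L(231)/Z(j(-6), -139))) = 62624/((231/24)) = 62624/((231*(1/24))) = 62624/(77/8) = 62624*(8/77) = 500992/77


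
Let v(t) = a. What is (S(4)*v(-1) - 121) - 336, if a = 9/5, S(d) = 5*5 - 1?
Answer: -2069/5 ≈ -413.80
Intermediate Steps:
S(d) = 24 (S(d) = 25 - 1 = 24)
a = 9/5 (a = 9*(⅕) = 9/5 ≈ 1.8000)
v(t) = 9/5
(S(4)*v(-1) - 121) - 336 = (24*(9/5) - 121) - 336 = (216/5 - 121) - 336 = -389/5 - 336 = -2069/5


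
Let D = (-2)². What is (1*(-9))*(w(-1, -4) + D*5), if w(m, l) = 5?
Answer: -225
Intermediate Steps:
D = 4
(1*(-9))*(w(-1, -4) + D*5) = (1*(-9))*(5 + 4*5) = -9*(5 + 20) = -9*25 = -225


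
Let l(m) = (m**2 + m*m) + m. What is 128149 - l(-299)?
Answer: -50354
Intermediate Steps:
l(m) = m + 2*m**2 (l(m) = (m**2 + m**2) + m = 2*m**2 + m = m + 2*m**2)
128149 - l(-299) = 128149 - (-299)*(1 + 2*(-299)) = 128149 - (-299)*(1 - 598) = 128149 - (-299)*(-597) = 128149 - 1*178503 = 128149 - 178503 = -50354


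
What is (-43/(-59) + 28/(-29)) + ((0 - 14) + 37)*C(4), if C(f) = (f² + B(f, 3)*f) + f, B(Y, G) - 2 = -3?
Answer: 629243/1711 ≈ 367.76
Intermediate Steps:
B(Y, G) = -1 (B(Y, G) = 2 - 3 = -1)
C(f) = f² (C(f) = (f² - f) + f = f²)
(-43/(-59) + 28/(-29)) + ((0 - 14) + 37)*C(4) = (-43/(-59) + 28/(-29)) + ((0 - 14) + 37)*4² = (-43*(-1/59) + 28*(-1/29)) + (-14 + 37)*16 = (43/59 - 28/29) + 23*16 = -405/1711 + 368 = 629243/1711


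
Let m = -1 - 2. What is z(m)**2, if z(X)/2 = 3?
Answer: 36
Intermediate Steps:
m = -3
z(X) = 6 (z(X) = 2*3 = 6)
z(m)**2 = 6**2 = 36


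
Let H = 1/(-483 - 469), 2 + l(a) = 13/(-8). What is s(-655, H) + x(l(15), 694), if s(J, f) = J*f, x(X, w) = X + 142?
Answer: 33097/238 ≈ 139.06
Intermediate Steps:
l(a) = -29/8 (l(a) = -2 + 13/(-8) = -2 + 13*(-1/8) = -2 - 13/8 = -29/8)
x(X, w) = 142 + X
H = -1/952 (H = 1/(-952) = -1/952 ≈ -0.0010504)
s(-655, H) + x(l(15), 694) = -655*(-1/952) + (142 - 29/8) = 655/952 + 1107/8 = 33097/238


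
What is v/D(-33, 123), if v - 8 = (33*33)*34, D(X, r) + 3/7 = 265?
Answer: 129619/926 ≈ 139.98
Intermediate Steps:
D(X, r) = 1852/7 (D(X, r) = -3/7 + 265 = 1852/7)
v = 37034 (v = 8 + (33*33)*34 = 8 + 1089*34 = 8 + 37026 = 37034)
v/D(-33, 123) = 37034/(1852/7) = 37034*(7/1852) = 129619/926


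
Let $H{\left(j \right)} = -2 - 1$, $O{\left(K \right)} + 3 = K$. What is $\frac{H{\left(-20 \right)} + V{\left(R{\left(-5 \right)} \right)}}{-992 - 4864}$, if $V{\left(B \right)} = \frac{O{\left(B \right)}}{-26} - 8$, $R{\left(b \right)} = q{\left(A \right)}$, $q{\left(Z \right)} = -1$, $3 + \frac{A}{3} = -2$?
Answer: $\frac{47}{25376} \approx 0.0018521$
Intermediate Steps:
$O{\left(K \right)} = -3 + K$
$A = -15$ ($A = -9 + 3 \left(-2\right) = -9 - 6 = -15$)
$R{\left(b \right)} = -1$
$V{\left(B \right)} = - \frac{205}{26} - \frac{B}{26}$ ($V{\left(B \right)} = \frac{-3 + B}{-26} - 8 = \left(-3 + B\right) \left(- \frac{1}{26}\right) - 8 = \left(\frac{3}{26} - \frac{B}{26}\right) - 8 = - \frac{205}{26} - \frac{B}{26}$)
$H{\left(j \right)} = -3$
$\frac{H{\left(-20 \right)} + V{\left(R{\left(-5 \right)} \right)}}{-992 - 4864} = \frac{-3 - \frac{102}{13}}{-992 - 4864} = \frac{-3 + \left(- \frac{205}{26} + \frac{1}{26}\right)}{-5856} = \left(-3 - \frac{102}{13}\right) \left(- \frac{1}{5856}\right) = \left(- \frac{141}{13}\right) \left(- \frac{1}{5856}\right) = \frac{47}{25376}$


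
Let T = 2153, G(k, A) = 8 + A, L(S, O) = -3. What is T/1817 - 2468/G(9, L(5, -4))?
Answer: -4473591/9085 ≈ -492.42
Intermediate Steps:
T/1817 - 2468/G(9, L(5, -4)) = 2153/1817 - 2468/(8 - 3) = 2153*(1/1817) - 2468/5 = 2153/1817 - 2468*⅕ = 2153/1817 - 2468/5 = -4473591/9085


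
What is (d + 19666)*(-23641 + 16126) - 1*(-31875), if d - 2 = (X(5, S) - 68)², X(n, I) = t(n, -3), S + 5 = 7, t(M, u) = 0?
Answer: -182522505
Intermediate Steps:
S = 2 (S = -5 + 7 = 2)
X(n, I) = 0
d = 4626 (d = 2 + (0 - 68)² = 2 + (-68)² = 2 + 4624 = 4626)
(d + 19666)*(-23641 + 16126) - 1*(-31875) = (4626 + 19666)*(-23641 + 16126) - 1*(-31875) = 24292*(-7515) + 31875 = -182554380 + 31875 = -182522505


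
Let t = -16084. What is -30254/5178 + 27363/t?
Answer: -314145475/41641476 ≈ -7.5441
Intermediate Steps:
-30254/5178 + 27363/t = -30254/5178 + 27363/(-16084) = -30254*1/5178 + 27363*(-1/16084) = -15127/2589 - 27363/16084 = -314145475/41641476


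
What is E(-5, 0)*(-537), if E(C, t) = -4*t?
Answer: 0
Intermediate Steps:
E(-5, 0)*(-537) = -4*0*(-537) = 0*(-537) = 0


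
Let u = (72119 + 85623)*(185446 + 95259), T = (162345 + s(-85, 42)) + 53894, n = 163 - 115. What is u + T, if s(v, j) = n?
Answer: 44279184397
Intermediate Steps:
n = 48
s(v, j) = 48
T = 216287 (T = (162345 + 48) + 53894 = 162393 + 53894 = 216287)
u = 44278968110 (u = 157742*280705 = 44278968110)
u + T = 44278968110 + 216287 = 44279184397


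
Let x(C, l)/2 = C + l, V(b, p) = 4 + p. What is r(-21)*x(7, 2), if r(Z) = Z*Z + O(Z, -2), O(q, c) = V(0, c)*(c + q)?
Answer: 7110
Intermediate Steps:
O(q, c) = (4 + c)*(c + q)
x(C, l) = 2*C + 2*l (x(C, l) = 2*(C + l) = 2*C + 2*l)
r(Z) = -4 + Z**2 + 2*Z (r(Z) = Z*Z + (4 - 2)*(-2 + Z) = Z**2 + 2*(-2 + Z) = Z**2 + (-4 + 2*Z) = -4 + Z**2 + 2*Z)
r(-21)*x(7, 2) = (-4 + (-21)**2 + 2*(-21))*(2*7 + 2*2) = (-4 + 441 - 42)*(14 + 4) = 395*18 = 7110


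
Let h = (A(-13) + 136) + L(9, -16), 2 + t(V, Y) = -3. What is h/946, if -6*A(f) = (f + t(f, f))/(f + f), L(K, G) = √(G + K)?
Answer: 3533/24596 + I*√7/946 ≈ 0.14364 + 0.0027968*I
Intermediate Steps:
t(V, Y) = -5 (t(V, Y) = -2 - 3 = -5)
A(f) = -(-5 + f)/(12*f) (A(f) = -(f - 5)/(6*(f + f)) = -(-5 + f)/(6*(2*f)) = -(-5 + f)*1/(2*f)/6 = -(-5 + f)/(12*f))
h = 3533/26 + I*√7 (h = ((1/12)*(5 - 1*(-13))/(-13) + 136) + √(-16 + 9) = ((1/12)*(-1/13)*(5 + 13) + 136) + √(-7) = ((1/12)*(-1/13)*18 + 136) + I*√7 = (-3/26 + 136) + I*√7 = 3533/26 + I*√7 ≈ 135.88 + 2.6458*I)
h/946 = (3533/26 + I*√7)/946 = (3533/26 + I*√7)*(1/946) = 3533/24596 + I*√7/946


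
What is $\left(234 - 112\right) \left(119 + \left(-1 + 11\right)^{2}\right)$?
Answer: $26718$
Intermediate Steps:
$\left(234 - 112\right) \left(119 + \left(-1 + 11\right)^{2}\right) = 122 \left(119 + 10^{2}\right) = 122 \left(119 + 100\right) = 122 \cdot 219 = 26718$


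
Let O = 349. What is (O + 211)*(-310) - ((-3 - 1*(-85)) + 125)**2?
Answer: -216449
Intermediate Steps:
(O + 211)*(-310) - ((-3 - 1*(-85)) + 125)**2 = (349 + 211)*(-310) - ((-3 - 1*(-85)) + 125)**2 = 560*(-310) - ((-3 + 85) + 125)**2 = -173600 - (82 + 125)**2 = -173600 - 1*207**2 = -173600 - 1*42849 = -173600 - 42849 = -216449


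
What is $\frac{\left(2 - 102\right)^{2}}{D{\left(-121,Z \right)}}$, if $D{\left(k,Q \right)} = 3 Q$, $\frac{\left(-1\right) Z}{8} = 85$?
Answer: $- \frac{250}{51} \approx -4.902$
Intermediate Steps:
$Z = -680$ ($Z = \left(-8\right) 85 = -680$)
$\frac{\left(2 - 102\right)^{2}}{D{\left(-121,Z \right)}} = \frac{\left(2 - 102\right)^{2}}{3 \left(-680\right)} = \frac{\left(-100\right)^{2}}{-2040} = 10000 \left(- \frac{1}{2040}\right) = - \frac{250}{51}$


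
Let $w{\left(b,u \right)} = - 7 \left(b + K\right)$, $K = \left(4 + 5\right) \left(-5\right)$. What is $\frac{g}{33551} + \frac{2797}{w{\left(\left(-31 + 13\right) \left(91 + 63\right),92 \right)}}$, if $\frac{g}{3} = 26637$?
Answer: $\frac{238515308}{94513167} \approx 2.5236$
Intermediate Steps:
$K = -45$ ($K = 9 \left(-5\right) = -45$)
$g = 79911$ ($g = 3 \cdot 26637 = 79911$)
$w{\left(b,u \right)} = 315 - 7 b$ ($w{\left(b,u \right)} = - 7 \left(b - 45\right) = - 7 \left(-45 + b\right) = 315 - 7 b$)
$\frac{g}{33551} + \frac{2797}{w{\left(\left(-31 + 13\right) \left(91 + 63\right),92 \right)}} = \frac{79911}{33551} + \frac{2797}{315 - 7 \left(-31 + 13\right) \left(91 + 63\right)} = 79911 \cdot \frac{1}{33551} + \frac{2797}{315 - 7 \left(\left(-18\right) 154\right)} = \frac{79911}{33551} + \frac{2797}{315 - -19404} = \frac{79911}{33551} + \frac{2797}{315 + 19404} = \frac{79911}{33551} + \frac{2797}{19719} = \frac{238515308}{94513167}$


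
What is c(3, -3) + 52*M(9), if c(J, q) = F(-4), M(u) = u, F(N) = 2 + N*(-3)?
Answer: 482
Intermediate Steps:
F(N) = 2 - 3*N
c(J, q) = 14 (c(J, q) = 2 - 3*(-4) = 2 + 12 = 14)
c(3, -3) + 52*M(9) = 14 + 52*9 = 14 + 468 = 482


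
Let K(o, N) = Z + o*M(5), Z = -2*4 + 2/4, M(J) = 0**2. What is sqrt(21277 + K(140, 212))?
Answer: sqrt(85078)/2 ≈ 145.84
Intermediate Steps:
M(J) = 0
Z = -15/2 (Z = -8 + 2*(1/4) = -8 + 1/2 = -15/2 ≈ -7.5000)
K(o, N) = -15/2 (K(o, N) = -15/2 + o*0 = -15/2 + 0 = -15/2)
sqrt(21277 + K(140, 212)) = sqrt(21277 - 15/2) = sqrt(42539/2) = sqrt(85078)/2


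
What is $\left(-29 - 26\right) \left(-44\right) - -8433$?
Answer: $10853$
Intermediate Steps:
$\left(-29 - 26\right) \left(-44\right) - -8433 = \left(-55\right) \left(-44\right) + 8433 = 2420 + 8433 = 10853$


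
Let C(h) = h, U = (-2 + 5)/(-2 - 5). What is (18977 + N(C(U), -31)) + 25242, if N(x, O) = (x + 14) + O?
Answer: 309411/7 ≈ 44202.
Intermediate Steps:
U = -3/7 (U = 3/(-7) = 3*(-⅐) = -3/7 ≈ -0.42857)
N(x, O) = 14 + O + x (N(x, O) = (14 + x) + O = 14 + O + x)
(18977 + N(C(U), -31)) + 25242 = (18977 + (14 - 31 - 3/7)) + 25242 = (18977 - 122/7) + 25242 = 132717/7 + 25242 = 309411/7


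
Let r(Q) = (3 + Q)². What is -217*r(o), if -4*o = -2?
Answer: -10633/4 ≈ -2658.3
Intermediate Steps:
o = ½ (o = -¼*(-2) = ½ ≈ 0.50000)
-217*r(o) = -217*(3 + ½)² = -217*(7/2)² = -217*49/4 = -10633/4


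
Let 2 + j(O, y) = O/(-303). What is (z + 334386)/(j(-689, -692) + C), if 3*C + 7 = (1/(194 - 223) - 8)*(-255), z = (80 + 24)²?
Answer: 1011096658/1994273 ≈ 507.00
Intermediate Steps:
j(O, y) = -2 - O/303 (j(O, y) = -2 + O/(-303) = -2 + O*(-1/303) = -2 - O/303)
z = 10816 (z = 104² = 10816)
C = 59212/87 (C = -7/3 + ((1/(194 - 223) - 8)*(-255))/3 = -7/3 + ((1/(-29) - 8)*(-255))/3 = -7/3 + ((-1/29 - 8)*(-255))/3 = -7/3 + (-233/29*(-255))/3 = -7/3 + (⅓)*(59415/29) = -7/3 + 19805/29 = 59212/87 ≈ 680.60)
(z + 334386)/(j(-689, -692) + C) = (10816 + 334386)/((-2 - 1/303*(-689)) + 59212/87) = 345202/((-2 + 689/303) + 59212/87) = 345202/(83/303 + 59212/87) = 345202/(1994273/2929) = 345202*(2929/1994273) = 1011096658/1994273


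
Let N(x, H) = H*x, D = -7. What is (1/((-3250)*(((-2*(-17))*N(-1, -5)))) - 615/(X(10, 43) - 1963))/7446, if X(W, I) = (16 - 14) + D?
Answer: 230207/5485220000 ≈ 4.1969e-5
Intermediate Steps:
X(W, I) = -5 (X(W, I) = (16 - 14) - 7 = 2 - 7 = -5)
(1/((-3250)*(((-2*(-17))*N(-1, -5)))) - 615/(X(10, 43) - 1963))/7446 = (1/((-3250)*(((-2*(-17))*(-5*(-1))))) - 615/(-5 - 1963))/7446 = (-1/(3250*(34*5)) - 615/(-1968))*(1/7446) = (-1/3250/170 - 615*(-1/1968))*(1/7446) = (-1/3250*1/170 + 5/16)*(1/7446) = (-1/552500 + 5/16)*(1/7446) = (690621/2210000)*(1/7446) = 230207/5485220000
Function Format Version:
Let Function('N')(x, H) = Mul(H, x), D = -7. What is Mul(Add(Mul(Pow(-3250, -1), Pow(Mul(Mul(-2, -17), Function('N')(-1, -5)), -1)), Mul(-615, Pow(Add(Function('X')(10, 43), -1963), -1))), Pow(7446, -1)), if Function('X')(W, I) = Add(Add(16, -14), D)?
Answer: Rational(230207, 5485220000) ≈ 4.1969e-5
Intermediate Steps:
Function('X')(W, I) = -5 (Function('X')(W, I) = Add(Add(16, -14), -7) = Add(2, -7) = -5)
Mul(Add(Mul(Pow(-3250, -1), Pow(Mul(Mul(-2, -17), Function('N')(-1, -5)), -1)), Mul(-615, Pow(Add(Function('X')(10, 43), -1963), -1))), Pow(7446, -1)) = Mul(Add(Mul(Pow(-3250, -1), Pow(Mul(Mul(-2, -17), Mul(-5, -1)), -1)), Mul(-615, Pow(Add(-5, -1963), -1))), Pow(7446, -1)) = Mul(Add(Mul(Rational(-1, 3250), Pow(Mul(34, 5), -1)), Mul(-615, Pow(-1968, -1))), Rational(1, 7446)) = Mul(Add(Mul(Rational(-1, 3250), Pow(170, -1)), Mul(-615, Rational(-1, 1968))), Rational(1, 7446)) = Mul(Add(Mul(Rational(-1, 3250), Rational(1, 170)), Rational(5, 16)), Rational(1, 7446)) = Mul(Add(Rational(-1, 552500), Rational(5, 16)), Rational(1, 7446)) = Mul(Rational(690621, 2210000), Rational(1, 7446)) = Rational(230207, 5485220000)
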